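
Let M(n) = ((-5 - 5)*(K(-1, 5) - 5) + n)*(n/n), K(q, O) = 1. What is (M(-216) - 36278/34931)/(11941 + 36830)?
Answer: -687126/189291089 ≈ -0.0036300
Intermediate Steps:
M(n) = 40 + n (M(n) = ((-5 - 5)*(1 - 5) + n)*(n/n) = (-10*(-4) + n)*1 = (40 + n)*1 = 40 + n)
(M(-216) - 36278/34931)/(11941 + 36830) = ((40 - 216) - 36278/34931)/(11941 + 36830) = (-176 - 36278*1/34931)/48771 = (-176 - 36278/34931)*(1/48771) = -6184134/34931*1/48771 = -687126/189291089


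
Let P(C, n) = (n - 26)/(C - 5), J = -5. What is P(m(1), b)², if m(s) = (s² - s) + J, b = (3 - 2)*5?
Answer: 441/100 ≈ 4.4100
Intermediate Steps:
b = 5 (b = 1*5 = 5)
m(s) = -5 + s² - s (m(s) = (s² - s) - 5 = -5 + s² - s)
P(C, n) = (-26 + n)/(-5 + C)
P(m(1), b)² = ((-26 + 5)/(-5 + (-5 + 1² - 1*1)))² = (-21/(-5 + (-5 + 1 - 1)))² = (-21/(-5 - 5))² = (-21/(-10))² = (-⅒*(-21))² = (21/10)² = 441/100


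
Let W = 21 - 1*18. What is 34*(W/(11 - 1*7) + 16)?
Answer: 1139/2 ≈ 569.50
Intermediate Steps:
W = 3 (W = 21 - 18 = 3)
34*(W/(11 - 1*7) + 16) = 34*(3/(11 - 1*7) + 16) = 34*(3/(11 - 7) + 16) = 34*(3/4 + 16) = 34*(3*(¼) + 16) = 34*(¾ + 16) = 34*(67/4) = 1139/2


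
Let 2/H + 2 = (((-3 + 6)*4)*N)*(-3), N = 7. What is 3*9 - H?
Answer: 3430/127 ≈ 27.008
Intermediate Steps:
H = -1/127 (H = 2/(-2 + (((-3 + 6)*4)*7)*(-3)) = 2/(-2 + ((3*4)*7)*(-3)) = 2/(-2 + (12*7)*(-3)) = 2/(-2 + 84*(-3)) = 2/(-2 - 252) = 2/(-254) = 2*(-1/254) = -1/127 ≈ -0.0078740)
3*9 - H = 3*9 - 1*(-1/127) = 27 + 1/127 = 3430/127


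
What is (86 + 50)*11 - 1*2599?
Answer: -1103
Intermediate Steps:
(86 + 50)*11 - 1*2599 = 136*11 - 2599 = 1496 - 2599 = -1103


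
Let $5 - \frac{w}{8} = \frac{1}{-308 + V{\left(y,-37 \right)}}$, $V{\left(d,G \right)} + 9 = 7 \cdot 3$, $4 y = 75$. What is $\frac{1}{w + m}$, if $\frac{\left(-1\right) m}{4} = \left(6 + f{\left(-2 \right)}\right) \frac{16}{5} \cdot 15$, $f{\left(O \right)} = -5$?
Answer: $- \frac{37}{5623} \approx -0.0065801$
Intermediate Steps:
$y = \frac{75}{4}$ ($y = \frac{1}{4} \cdot 75 = \frac{75}{4} \approx 18.75$)
$V{\left(d,G \right)} = 12$ ($V{\left(d,G \right)} = -9 + 7 \cdot 3 = -9 + 21 = 12$)
$w = \frac{1481}{37}$ ($w = 40 - \frac{8}{-308 + 12} = 40 - \frac{8}{-296} = 40 - - \frac{1}{37} = 40 + \frac{1}{37} = \frac{1481}{37} \approx 40.027$)
$m = -192$ ($m = - 4 \left(6 - 5\right) \frac{16}{5} \cdot 15 = - 4 \cdot 1 \cdot 16 \cdot \frac{1}{5} \cdot 15 = - 4 \cdot 1 \cdot \frac{16}{5} \cdot 15 = - 4 \cdot \frac{16}{5} \cdot 15 = \left(-4\right) 48 = -192$)
$\frac{1}{w + m} = \frac{1}{\frac{1481}{37} - 192} = \frac{1}{- \frac{5623}{37}} = - \frac{37}{5623}$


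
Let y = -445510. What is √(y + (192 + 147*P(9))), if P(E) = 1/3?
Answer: I*√445269 ≈ 667.29*I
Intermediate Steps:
P(E) = ⅓
√(y + (192 + 147*P(9))) = √(-445510 + (192 + 147*(⅓))) = √(-445510 + (192 + 49)) = √(-445510 + 241) = √(-445269) = I*√445269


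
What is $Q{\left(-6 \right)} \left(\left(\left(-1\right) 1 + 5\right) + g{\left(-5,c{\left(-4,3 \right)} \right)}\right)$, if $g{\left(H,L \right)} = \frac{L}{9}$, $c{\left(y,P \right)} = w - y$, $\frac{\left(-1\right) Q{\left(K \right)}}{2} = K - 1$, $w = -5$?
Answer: $\frac{490}{9} \approx 54.444$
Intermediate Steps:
$Q{\left(K \right)} = 2 - 2 K$ ($Q{\left(K \right)} = - 2 \left(K - 1\right) = - 2 \left(-1 + K\right) = 2 - 2 K$)
$c{\left(y,P \right)} = -5 - y$
$g{\left(H,L \right)} = \frac{L}{9}$ ($g{\left(H,L \right)} = L \frac{1}{9} = \frac{L}{9}$)
$Q{\left(-6 \right)} \left(\left(\left(-1\right) 1 + 5\right) + g{\left(-5,c{\left(-4,3 \right)} \right)}\right) = \left(2 - -12\right) \left(\left(\left(-1\right) 1 + 5\right) + \frac{-5 - -4}{9}\right) = \left(2 + 12\right) \left(\left(-1 + 5\right) + \frac{-5 + 4}{9}\right) = 14 \left(4 + \frac{1}{9} \left(-1\right)\right) = 14 \left(4 - \frac{1}{9}\right) = 14 \cdot \frac{35}{9} = \frac{490}{9}$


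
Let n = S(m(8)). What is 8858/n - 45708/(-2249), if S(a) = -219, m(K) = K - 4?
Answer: -762430/37887 ≈ -20.124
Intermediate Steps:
m(K) = -4 + K
n = -219
8858/n - 45708/(-2249) = 8858/(-219) - 45708/(-2249) = 8858*(-1/219) - 45708*(-1/2249) = -8858/219 + 3516/173 = -762430/37887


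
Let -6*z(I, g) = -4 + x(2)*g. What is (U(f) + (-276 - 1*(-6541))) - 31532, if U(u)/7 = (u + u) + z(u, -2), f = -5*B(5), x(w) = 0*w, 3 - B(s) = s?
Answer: -75367/3 ≈ -25122.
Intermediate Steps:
B(s) = 3 - s
x(w) = 0
f = 10 (f = -5*(3 - 1*5) = -5*(3 - 5) = -5*(-2) = 10)
z(I, g) = 2/3 (z(I, g) = -(-4 + 0*g)/6 = -(-4 + 0)/6 = -1/6*(-4) = 2/3)
U(u) = 14/3 + 14*u (U(u) = 7*((u + u) + 2/3) = 7*(2*u + 2/3) = 7*(2/3 + 2*u) = 14/3 + 14*u)
(U(f) + (-276 - 1*(-6541))) - 31532 = ((14/3 + 14*10) + (-276 - 1*(-6541))) - 31532 = ((14/3 + 140) + (-276 + 6541)) - 31532 = (434/3 + 6265) - 31532 = 19229/3 - 31532 = -75367/3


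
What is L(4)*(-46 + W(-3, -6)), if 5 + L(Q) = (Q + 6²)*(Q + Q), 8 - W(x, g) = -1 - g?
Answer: -13545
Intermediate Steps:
W(x, g) = 9 + g (W(x, g) = 8 - (-1 - g) = 8 + (1 + g) = 9 + g)
L(Q) = -5 + 2*Q*(36 + Q) (L(Q) = -5 + (Q + 6²)*(Q + Q) = -5 + (Q + 36)*(2*Q) = -5 + (36 + Q)*(2*Q) = -5 + 2*Q*(36 + Q))
L(4)*(-46 + W(-3, -6)) = (-5 + 2*4² + 72*4)*(-46 + (9 - 6)) = (-5 + 2*16 + 288)*(-46 + 3) = (-5 + 32 + 288)*(-43) = 315*(-43) = -13545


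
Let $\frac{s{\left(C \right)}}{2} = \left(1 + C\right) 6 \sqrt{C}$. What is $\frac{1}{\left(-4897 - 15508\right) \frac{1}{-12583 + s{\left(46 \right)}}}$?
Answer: $\frac{12583}{20405} - \frac{564 \sqrt{46}}{20405} \approx 0.4292$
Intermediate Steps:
$s{\left(C \right)} = 2 \sqrt{C} \left(6 + 6 C\right)$ ($s{\left(C \right)} = 2 \left(1 + C\right) 6 \sqrt{C} = 2 \left(6 + 6 C\right) \sqrt{C} = 2 \sqrt{C} \left(6 + 6 C\right)$)
$\frac{1}{\left(-4897 - 15508\right) \frac{1}{-12583 + s{\left(46 \right)}}} = \frac{1}{\left(-4897 - 15508\right) \frac{1}{-12583 + 12 \sqrt{46} \left(1 + 46\right)}} = \frac{1}{\left(-20405\right) \frac{1}{-12583 + 12 \sqrt{46} \cdot 47}} = \frac{1}{\left(-20405\right) \frac{1}{-12583 + 564 \sqrt{46}}} = \frac{12583}{20405} - \frac{564 \sqrt{46}}{20405}$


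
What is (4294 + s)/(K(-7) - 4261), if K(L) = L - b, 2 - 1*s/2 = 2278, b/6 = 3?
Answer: 129/2143 ≈ 0.060196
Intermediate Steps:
b = 18 (b = 6*3 = 18)
s = -4552 (s = 4 - 2*2278 = 4 - 4556 = -4552)
K(L) = -18 + L (K(L) = L - 1*18 = L - 18 = -18 + L)
(4294 + s)/(K(-7) - 4261) = (4294 - 4552)/((-18 - 7) - 4261) = -258/(-25 - 4261) = -258/(-4286) = -258*(-1/4286) = 129/2143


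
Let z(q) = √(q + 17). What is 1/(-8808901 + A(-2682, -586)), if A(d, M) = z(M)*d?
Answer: I/(-8808901*I + 2682*√569) ≈ -1.1352e-7 + 8.2442e-10*I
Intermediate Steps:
z(q) = √(17 + q)
A(d, M) = d*√(17 + M) (A(d, M) = √(17 + M)*d = d*√(17 + M))
1/(-8808901 + A(-2682, -586)) = 1/(-8808901 - 2682*√(17 - 586)) = 1/(-8808901 - 2682*I*√569)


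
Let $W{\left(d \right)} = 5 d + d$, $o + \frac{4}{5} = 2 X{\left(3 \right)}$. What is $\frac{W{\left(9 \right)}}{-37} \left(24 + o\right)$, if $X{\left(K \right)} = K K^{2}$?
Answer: $- \frac{20844}{185} \approx -112.67$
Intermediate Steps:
$X{\left(K \right)} = K^{3}$
$o = \frac{266}{5}$ ($o = - \frac{4}{5} + 2 \cdot 3^{3} = - \frac{4}{5} + 2 \cdot 27 = - \frac{4}{5} + 54 = \frac{266}{5} \approx 53.2$)
$W{\left(d \right)} = 6 d$
$\frac{W{\left(9 \right)}}{-37} \left(24 + o\right) = \frac{6 \cdot 9}{-37} \left(24 + \frac{266}{5}\right) = 54 \left(- \frac{1}{37}\right) \frac{386}{5} = \left(- \frac{54}{37}\right) \frac{386}{5} = - \frac{20844}{185}$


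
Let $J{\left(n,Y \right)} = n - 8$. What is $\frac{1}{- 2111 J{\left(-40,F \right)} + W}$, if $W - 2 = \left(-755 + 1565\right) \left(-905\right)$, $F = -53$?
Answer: $- \frac{1}{631720} \approx -1.583 \cdot 10^{-6}$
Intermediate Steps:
$J{\left(n,Y \right)} = -8 + n$ ($J{\left(n,Y \right)} = n - 8 = -8 + n$)
$W = -733048$ ($W = 2 + \left(-755 + 1565\right) \left(-905\right) = 2 + 810 \left(-905\right) = 2 - 733050 = -733048$)
$\frac{1}{- 2111 J{\left(-40,F \right)} + W} = \frac{1}{- 2111 \left(-8 - 40\right) - 733048} = \frac{1}{\left(-2111\right) \left(-48\right) - 733048} = \frac{1}{101328 - 733048} = \frac{1}{-631720} = - \frac{1}{631720}$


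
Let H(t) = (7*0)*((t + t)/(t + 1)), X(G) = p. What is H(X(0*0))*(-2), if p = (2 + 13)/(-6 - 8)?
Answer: 0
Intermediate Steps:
p = -15/14 (p = 15/(-14) = 15*(-1/14) = -15/14 ≈ -1.0714)
X(G) = -15/14
H(t) = 0 (H(t) = 0*((2*t)/(1 + t)) = 0*(2*t/(1 + t)) = 0)
H(X(0*0))*(-2) = 0*(-2) = 0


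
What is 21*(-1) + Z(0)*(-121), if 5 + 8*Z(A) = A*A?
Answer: 437/8 ≈ 54.625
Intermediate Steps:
Z(A) = -5/8 + A**2/8 (Z(A) = -5/8 + (A*A)/8 = -5/8 + A**2/8)
21*(-1) + Z(0)*(-121) = 21*(-1) + (-5/8 + (1/8)*0**2)*(-121) = -21 + (-5/8 + (1/8)*0)*(-121) = -21 + (-5/8 + 0)*(-121) = -21 - 5/8*(-121) = -21 + 605/8 = 437/8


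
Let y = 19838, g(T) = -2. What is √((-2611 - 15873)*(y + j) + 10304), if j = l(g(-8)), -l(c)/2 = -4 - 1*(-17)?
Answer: 4*I*√22887169 ≈ 19136.0*I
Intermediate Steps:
l(c) = -26 (l(c) = -2*(-4 - 1*(-17)) = -2*(-4 + 17) = -2*13 = -26)
j = -26
√((-2611 - 15873)*(y + j) + 10304) = √((-2611 - 15873)*(19838 - 26) + 10304) = √(-18484*19812 + 10304) = √(-366205008 + 10304) = √(-366194704) = 4*I*√22887169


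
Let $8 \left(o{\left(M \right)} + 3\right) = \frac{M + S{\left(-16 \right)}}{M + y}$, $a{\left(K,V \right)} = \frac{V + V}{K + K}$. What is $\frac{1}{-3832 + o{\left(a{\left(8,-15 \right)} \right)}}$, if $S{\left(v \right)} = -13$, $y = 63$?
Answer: $- \frac{3912}{15002639} \approx -0.00026075$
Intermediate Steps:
$a{\left(K,V \right)} = \frac{V}{K}$ ($a{\left(K,V \right)} = \frac{2 V}{2 K} = 2 V \frac{1}{2 K} = \frac{V}{K}$)
$o{\left(M \right)} = -3 + \frac{-13 + M}{8 \left(63 + M\right)}$ ($o{\left(M \right)} = -3 + \frac{\left(M - 13\right) \frac{1}{M + 63}}{8} = -3 + \frac{\left(-13 + M\right) \frac{1}{63 + M}}{8} = -3 + \frac{\frac{1}{63 + M} \left(-13 + M\right)}{8} = -3 + \frac{-13 + M}{8 \left(63 + M\right)}$)
$\frac{1}{-3832 + o{\left(a{\left(8,-15 \right)} \right)}} = \frac{1}{-3832 + \frac{-1525 - 23 \left(- \frac{15}{8}\right)}{8 \left(63 - \frac{15}{8}\right)}} = \frac{1}{-3832 + \frac{-1525 - 23 \left(\left(-15\right) \frac{1}{8}\right)}{8 \left(63 - \frac{15}{8}\right)}} = \frac{1}{-3832 + \frac{-1525 - - \frac{345}{8}}{8 \left(63 - \frac{15}{8}\right)}} = \frac{1}{-3832 + \frac{-1525 + \frac{345}{8}}{8 \cdot \frac{489}{8}}} = \frac{1}{-3832 + \frac{1}{8} \cdot \frac{8}{489} \left(- \frac{11855}{8}\right)} = \frac{1}{-3832 - \frac{11855}{3912}} = \frac{1}{- \frac{15002639}{3912}} = - \frac{3912}{15002639}$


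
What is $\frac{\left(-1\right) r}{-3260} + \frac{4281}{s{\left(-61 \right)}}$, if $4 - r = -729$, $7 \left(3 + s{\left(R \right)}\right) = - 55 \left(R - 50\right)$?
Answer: $\frac{4256333}{826410} \approx 5.1504$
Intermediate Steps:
$s{\left(R \right)} = \frac{2729}{7} - \frac{55 R}{7}$ ($s{\left(R \right)} = -3 + \frac{\left(-55\right) \left(R - 50\right)}{7} = -3 + \frac{\left(-55\right) \left(-50 + R\right)}{7} = -3 + \frac{2750 - 55 R}{7} = -3 - \left(- \frac{2750}{7} + \frac{55 R}{7}\right) = \frac{2729}{7} - \frac{55 R}{7}$)
$r = 733$ ($r = 4 - -729 = 4 + 729 = 733$)
$\frac{\left(-1\right) r}{-3260} + \frac{4281}{s{\left(-61 \right)}} = \frac{\left(-1\right) 733}{-3260} + \frac{4281}{\frac{2729}{7} - - \frac{3355}{7}} = \left(-733\right) \left(- \frac{1}{3260}\right) + \frac{4281}{\frac{2729}{7} + \frac{3355}{7}} = \frac{733}{3260} + \frac{4281}{\frac{6084}{7}} = \frac{733}{3260} + 4281 \cdot \frac{7}{6084} = \frac{733}{3260} + \frac{9989}{2028} = \frac{4256333}{826410}$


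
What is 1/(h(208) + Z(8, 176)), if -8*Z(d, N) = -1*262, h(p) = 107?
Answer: 4/559 ≈ 0.0071556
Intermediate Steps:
Z(d, N) = 131/4 (Z(d, N) = -(-1)*262/8 = -1/8*(-262) = 131/4)
1/(h(208) + Z(8, 176)) = 1/(107 + 131/4) = 1/(559/4) = 4/559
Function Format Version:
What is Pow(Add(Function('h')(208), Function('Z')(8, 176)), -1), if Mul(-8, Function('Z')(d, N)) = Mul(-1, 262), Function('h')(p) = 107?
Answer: Rational(4, 559) ≈ 0.0071556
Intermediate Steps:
Function('Z')(d, N) = Rational(131, 4) (Function('Z')(d, N) = Mul(Rational(-1, 8), Mul(-1, 262)) = Mul(Rational(-1, 8), -262) = Rational(131, 4))
Pow(Add(Function('h')(208), Function('Z')(8, 176)), -1) = Pow(Add(107, Rational(131, 4)), -1) = Pow(Rational(559, 4), -1) = Rational(4, 559)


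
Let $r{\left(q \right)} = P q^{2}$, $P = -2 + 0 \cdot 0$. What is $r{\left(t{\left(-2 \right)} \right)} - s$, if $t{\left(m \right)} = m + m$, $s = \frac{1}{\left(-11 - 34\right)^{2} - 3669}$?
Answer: $- \frac{52607}{1644} \approx -31.999$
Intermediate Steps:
$P = -2$ ($P = -2 + 0 = -2$)
$s = - \frac{1}{1644}$ ($s = \frac{1}{\left(-45\right)^{2} - 3669} = \frac{1}{2025 - 3669} = \frac{1}{-1644} = - \frac{1}{1644} \approx -0.00060827$)
$t{\left(m \right)} = 2 m$
$r{\left(q \right)} = - 2 q^{2}$
$r{\left(t{\left(-2 \right)} \right)} - s = - 2 \left(2 \left(-2\right)\right)^{2} - - \frac{1}{1644} = - 2 \left(-4\right)^{2} + \frac{1}{1644} = \left(-2\right) 16 + \frac{1}{1644} = -32 + \frac{1}{1644} = - \frac{52607}{1644}$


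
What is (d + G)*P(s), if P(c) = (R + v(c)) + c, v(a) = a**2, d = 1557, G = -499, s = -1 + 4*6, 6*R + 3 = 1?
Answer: 1750990/3 ≈ 5.8366e+5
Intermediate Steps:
R = -1/3 (R = -1/2 + (1/6)*1 = -1/2 + 1/6 = -1/3 ≈ -0.33333)
s = 23 (s = -1 + 24 = 23)
P(c) = -1/3 + c + c**2 (P(c) = (-1/3 + c**2) + c = -1/3 + c + c**2)
(d + G)*P(s) = (1557 - 499)*(-1/3 + 23 + 23**2) = 1058*(-1/3 + 23 + 529) = 1058*(1655/3) = 1750990/3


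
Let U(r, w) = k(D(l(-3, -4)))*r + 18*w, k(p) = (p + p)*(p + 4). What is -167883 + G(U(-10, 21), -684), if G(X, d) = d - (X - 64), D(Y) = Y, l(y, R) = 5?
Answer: -167981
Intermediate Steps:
k(p) = 2*p*(4 + p) (k(p) = (2*p)*(4 + p) = 2*p*(4 + p))
U(r, w) = 18*w + 90*r (U(r, w) = (2*5*(4 + 5))*r + 18*w = (2*5*9)*r + 18*w = 90*r + 18*w = 18*w + 90*r)
G(X, d) = 64 + d - X (G(X, d) = d - (-64 + X) = d + (64 - X) = 64 + d - X)
-167883 + G(U(-10, 21), -684) = -167883 + (64 - 684 - (18*21 + 90*(-10))) = -167883 + (64 - 684 - (378 - 900)) = -167883 + (64 - 684 - 1*(-522)) = -167883 + (64 - 684 + 522) = -167883 - 98 = -167981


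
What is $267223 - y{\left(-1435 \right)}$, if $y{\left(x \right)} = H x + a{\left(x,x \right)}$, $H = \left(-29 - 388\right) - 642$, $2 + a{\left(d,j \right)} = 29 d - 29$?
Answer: $-1210796$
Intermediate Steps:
$a{\left(d,j \right)} = -31 + 29 d$ ($a{\left(d,j \right)} = -2 + \left(29 d - 29\right) = -2 + \left(-29 + 29 d\right) = -31 + 29 d$)
$H = -1059$ ($H = -417 - 642 = -1059$)
$y{\left(x \right)} = -31 - 1030 x$ ($y{\left(x \right)} = - 1059 x + \left(-31 + 29 x\right) = -31 - 1030 x$)
$267223 - y{\left(-1435 \right)} = 267223 - \left(-31 - -1478050\right) = 267223 - \left(-31 + 1478050\right) = 267223 - 1478019 = -1210796$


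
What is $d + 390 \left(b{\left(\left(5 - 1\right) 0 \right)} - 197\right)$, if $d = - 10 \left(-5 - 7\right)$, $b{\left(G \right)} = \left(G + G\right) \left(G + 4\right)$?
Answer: $-76710$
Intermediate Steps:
$b{\left(G \right)} = 2 G \left(4 + G\right)$
$d = 120$ ($d = \left(-10\right) \left(-12\right) = 120$)
$d + 390 \left(b{\left(\left(5 - 1\right) 0 \right)} - 197\right) = 120 + 390 \left(2 \left(5 - 1\right) 0 \left(4 + \left(5 - 1\right) 0\right) - 197\right) = 120 + 390 \left(2 \cdot 4 \cdot 0 \left(4 + 4 \cdot 0\right) - 197\right) = 120 + 390 \left(2 \cdot 0 \left(4 + 0\right) - 197\right) = 120 + 390 \left(2 \cdot 0 \cdot 4 - 197\right) = 120 + 390 \left(0 - 197\right) = 120 + 390 \left(-197\right) = 120 - 76830 = -76710$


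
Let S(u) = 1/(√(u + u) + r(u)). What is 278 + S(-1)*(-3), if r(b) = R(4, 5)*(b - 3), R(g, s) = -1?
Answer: 832/3 + I*√2/6 ≈ 277.33 + 0.2357*I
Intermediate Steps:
r(b) = 3 - b (r(b) = -(b - 3) = -(-3 + b) = 3 - b)
S(u) = 1/(3 - u + √2*√u) (S(u) = 1/(√(u + u) + (3 - u)) = 1/(√(2*u) + (3 - u)) = 1/(√2*√u + (3 - u)) = 1/(3 - u + √2*√u))
278 + S(-1)*(-3) = 278 - 3/(3 - 1*(-1) + √2*√(-1)) = 278 - 3/(3 + 1 + √2*I) = 278 - 3/(3 + 1 + I*√2) = 278 - 3/(4 + I*√2)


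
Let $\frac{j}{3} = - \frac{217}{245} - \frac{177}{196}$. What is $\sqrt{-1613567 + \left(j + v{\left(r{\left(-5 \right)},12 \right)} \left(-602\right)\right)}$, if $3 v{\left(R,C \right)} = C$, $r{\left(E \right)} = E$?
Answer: $\frac{i \sqrt{7918303795}}{70} \approx 1271.2 i$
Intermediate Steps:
$v{\left(R,C \right)} = \frac{C}{3}$
$j = - \frac{5259}{980}$ ($j = 3 \left(- \frac{217}{245} - \frac{177}{196}\right) = 3 \left(\left(-217\right) \frac{1}{245} - \frac{177}{196}\right) = 3 \left(- \frac{31}{35} - \frac{177}{196}\right) = 3 \left(- \frac{1753}{980}\right) = - \frac{5259}{980} \approx -5.3663$)
$\sqrt{-1613567 + \left(j + v{\left(r{\left(-5 \right)},12 \right)} \left(-602\right)\right)} = \sqrt{-1613567 + \left(- \frac{5259}{980} + \frac{1}{3} \cdot 12 \left(-602\right)\right)} = \sqrt{-1613567 + \left(- \frac{5259}{980} + 4 \left(-602\right)\right)} = \sqrt{-1613567 - \frac{2365099}{980}} = \sqrt{- \frac{1583660759}{980}} = \frac{i \sqrt{7918303795}}{70}$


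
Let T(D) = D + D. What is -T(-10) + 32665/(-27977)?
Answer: 526875/27977 ≈ 18.832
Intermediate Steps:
T(D) = 2*D
-T(-10) + 32665/(-27977) = -2*(-10) + 32665/(-27977) = -1*(-20) + 32665*(-1/27977) = 20 - 32665/27977 = 526875/27977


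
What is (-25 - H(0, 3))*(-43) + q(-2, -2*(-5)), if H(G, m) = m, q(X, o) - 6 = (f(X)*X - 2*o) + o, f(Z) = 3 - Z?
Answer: 1190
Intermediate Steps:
q(X, o) = 6 - o + X*(3 - X) (q(X, o) = 6 + (((3 - X)*X - 2*o) + o) = 6 + ((X*(3 - X) - 2*o) + o) = 6 + ((-2*o + X*(3 - X)) + o) = 6 + (-o + X*(3 - X)) = 6 - o + X*(3 - X))
(-25 - H(0, 3))*(-43) + q(-2, -2*(-5)) = (-25 - 1*3)*(-43) + (6 - (-2)*(-5) - 1*(-2)*(-3 - 2)) = (-25 - 3)*(-43) + (6 - 1*10 - 1*(-2)*(-5)) = -28*(-43) + (6 - 10 - 10) = 1204 - 14 = 1190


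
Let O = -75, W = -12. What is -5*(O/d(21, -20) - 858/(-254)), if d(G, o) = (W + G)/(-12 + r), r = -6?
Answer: -97395/127 ≈ -766.89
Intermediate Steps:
d(G, o) = ⅔ - G/18 (d(G, o) = (-12 + G)/(-12 - 6) = (-12 + G)/(-18) = (-12 + G)*(-1/18) = ⅔ - G/18)
-5*(O/d(21, -20) - 858/(-254)) = -5*(-75/(⅔ - 1/18*21) - 858/(-254)) = -5*(-75/(⅔ - 7/6) - 858*(-1/254)) = -5*(-75/(-½) + 429/127) = -5*(-75*(-2) + 429/127) = -5*(150 + 429/127) = -5*19479/127 = -97395/127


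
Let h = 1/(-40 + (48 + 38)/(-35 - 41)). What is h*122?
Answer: -4636/1563 ≈ -2.9661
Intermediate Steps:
h = -38/1563 (h = 1/(-40 + 86/(-76)) = 1/(-40 + 86*(-1/76)) = 1/(-40 - 43/38) = 1/(-1563/38) = -38/1563 ≈ -0.024312)
h*122 = -38/1563*122 = -4636/1563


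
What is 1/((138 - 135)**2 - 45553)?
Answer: -1/45544 ≈ -2.1957e-5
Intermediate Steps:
1/((138 - 135)**2 - 45553) = 1/(3**2 - 45553) = 1/(9 - 45553) = 1/(-45544) = -1/45544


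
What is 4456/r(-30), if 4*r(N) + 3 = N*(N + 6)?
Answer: 17824/717 ≈ 24.859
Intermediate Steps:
r(N) = -¾ + N*(6 + N)/4 (r(N) = -¾ + (N*(N + 6))/4 = -¾ + (N*(6 + N))/4 = -¾ + N*(6 + N)/4)
4456/r(-30) = 4456/(-¾ + (¼)*(-30)² + (3/2)*(-30)) = 4456/(-¾ + (¼)*900 - 45) = 4456/(-¾ + 225 - 45) = 4456/(717/4) = 4456*(4/717) = 17824/717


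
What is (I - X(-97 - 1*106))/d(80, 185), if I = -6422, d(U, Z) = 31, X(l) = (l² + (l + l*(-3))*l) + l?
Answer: 34990/31 ≈ 1128.7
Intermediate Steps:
X(l) = l - l² (X(l) = (l² + (l - 3*l)*l) + l = (l² + (-2*l)*l) + l = (l² - 2*l²) + l = -l² + l = l - l²)
(I - X(-97 - 1*106))/d(80, 185) = (-6422 - (-97 - 1*106)*(1 - (-97 - 1*106)))/31 = (-6422 - (-97 - 106)*(1 - (-97 - 106)))*(1/31) = (-6422 - (-203)*(1 - 1*(-203)))*(1/31) = (-6422 - (-203)*(1 + 203))*(1/31) = (-6422 - (-203)*204)*(1/31) = (-6422 - 1*(-41412))*(1/31) = (-6422 + 41412)*(1/31) = 34990*(1/31) = 34990/31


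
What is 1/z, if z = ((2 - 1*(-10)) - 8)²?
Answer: 1/16 ≈ 0.062500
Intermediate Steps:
z = 16 (z = ((2 + 10) - 8)² = (12 - 8)² = 4² = 16)
1/z = 1/16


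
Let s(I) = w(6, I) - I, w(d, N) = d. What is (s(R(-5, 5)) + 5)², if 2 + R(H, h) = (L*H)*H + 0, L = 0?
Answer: 169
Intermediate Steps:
R(H, h) = -2 (R(H, h) = -2 + ((0*H)*H + 0) = -2 + (0*H + 0) = -2 + (0 + 0) = -2 + 0 = -2)
s(I) = 6 - I
(s(R(-5, 5)) + 5)² = ((6 - 1*(-2)) + 5)² = ((6 + 2) + 5)² = (8 + 5)² = 13² = 169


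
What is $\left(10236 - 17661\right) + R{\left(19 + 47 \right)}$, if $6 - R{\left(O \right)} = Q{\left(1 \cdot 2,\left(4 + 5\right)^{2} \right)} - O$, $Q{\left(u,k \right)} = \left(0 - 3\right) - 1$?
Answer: $-7349$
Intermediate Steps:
$Q{\left(u,k \right)} = -4$ ($Q{\left(u,k \right)} = -3 - 1 = -4$)
$R{\left(O \right)} = 10 + O$ ($R{\left(O \right)} = 6 - \left(-4 - O\right) = 6 + \left(4 + O\right) = 10 + O$)
$\left(10236 - 17661\right) + R{\left(19 + 47 \right)} = \left(10236 - 17661\right) + \left(10 + \left(19 + 47\right)\right) = -7425 + \left(10 + 66\right) = -7425 + 76 = -7349$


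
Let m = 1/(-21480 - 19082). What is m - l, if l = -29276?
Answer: 1187493111/40562 ≈ 29276.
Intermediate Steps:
m = -1/40562 (m = 1/(-40562) = -1/40562 ≈ -2.4654e-5)
m - l = -1/40562 - 1*(-29276) = -1/40562 + 29276 = 1187493111/40562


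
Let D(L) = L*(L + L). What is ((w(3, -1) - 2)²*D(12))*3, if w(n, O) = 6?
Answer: 13824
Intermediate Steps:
D(L) = 2*L² (D(L) = L*(2*L) = 2*L²)
((w(3, -1) - 2)²*D(12))*3 = ((6 - 2)²*(2*12²))*3 = (4²*(2*144))*3 = (16*288)*3 = 4608*3 = 13824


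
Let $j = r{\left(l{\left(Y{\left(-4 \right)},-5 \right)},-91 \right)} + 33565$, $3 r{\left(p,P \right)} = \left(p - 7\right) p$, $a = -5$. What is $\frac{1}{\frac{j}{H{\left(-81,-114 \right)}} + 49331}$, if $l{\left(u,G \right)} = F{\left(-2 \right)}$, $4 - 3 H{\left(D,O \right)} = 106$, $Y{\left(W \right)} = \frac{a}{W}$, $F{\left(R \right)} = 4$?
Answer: $\frac{34}{1643693} \approx 2.0685 \cdot 10^{-5}$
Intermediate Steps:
$Y{\left(W \right)} = - \frac{5}{W}$
$H{\left(D,O \right)} = -34$ ($H{\left(D,O \right)} = \frac{4}{3} - \frac{106}{3} = -34$)
$l{\left(u,G \right)} = 4$
$r{\left(p,P \right)} = \frac{p \left(-7 + p\right)}{3}$ ($r{\left(p,P \right)} = \frac{\left(p - 7\right) p}{3} = \frac{\left(-7 + p\right) p}{3} = \frac{p \left(-7 + p\right)}{3}$)
$j = 33561$ ($j = \frac{1}{3} \cdot 4 \left(-7 + 4\right) + 33565 = \frac{1}{3} \cdot 4 \left(-3\right) + 33565 = -4 + 33565 = 33561$)
$\frac{1}{\frac{j}{H{\left(-81,-114 \right)}} + 49331} = \frac{1}{\frac{33561}{-34} + 49331} = \frac{1}{33561 \left(- \frac{1}{34}\right) + 49331} = \frac{1}{- \frac{33561}{34} + 49331} = \frac{1}{\frac{1643693}{34}} = \frac{34}{1643693}$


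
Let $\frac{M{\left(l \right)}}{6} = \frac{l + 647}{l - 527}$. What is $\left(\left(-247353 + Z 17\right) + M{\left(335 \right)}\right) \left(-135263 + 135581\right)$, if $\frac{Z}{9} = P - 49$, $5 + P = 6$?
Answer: $- \frac{648027237}{8} \approx -8.1003 \cdot 10^{7}$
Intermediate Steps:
$P = 1$ ($P = -5 + 6 = 1$)
$Z = -432$ ($Z = 9 \left(1 - 49\right) = 9 \left(-48\right) = -432$)
$M{\left(l \right)} = \frac{6 \left(647 + l\right)}{-527 + l}$ ($M{\left(l \right)} = 6 \frac{l + 647}{l - 527} = 6 \frac{647 + l}{-527 + l} = \frac{6 \left(647 + l\right)}{-527 + l}$)
$\left(\left(-247353 + Z 17\right) + M{\left(335 \right)}\right) \left(-135263 + 135581\right) = \left(\left(-247353 - 7344\right) + \frac{6 \left(647 + 335\right)}{-527 + 335}\right) \left(-135263 + 135581\right) = \left(\left(-247353 - 7344\right) + 6 \frac{1}{-192} \cdot 982\right) 318 = \left(-254697 + 6 \left(- \frac{1}{192}\right) 982\right) 318 = \left(-254697 - \frac{491}{16}\right) 318 = \left(- \frac{4075643}{16}\right) 318 = - \frac{648027237}{8}$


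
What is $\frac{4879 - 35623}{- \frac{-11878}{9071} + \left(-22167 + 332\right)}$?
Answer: $\frac{278878824}{198053407} \approx 1.4081$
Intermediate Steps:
$\frac{4879 - 35623}{- \frac{-11878}{9071} + \left(-22167 + 332\right)} = - \frac{30744}{- \frac{-11878}{9071} - 21835} = - \frac{30744}{\left(-1\right) \left(- \frac{11878}{9071}\right) - 21835} = - \frac{30744}{\frac{11878}{9071} - 21835} = - \frac{30744}{- \frac{198053407}{9071}} = \left(-30744\right) \left(- \frac{9071}{198053407}\right) = \frac{278878824}{198053407}$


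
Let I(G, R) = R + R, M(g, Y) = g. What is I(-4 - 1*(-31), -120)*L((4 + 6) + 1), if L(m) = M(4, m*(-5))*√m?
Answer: -960*√11 ≈ -3184.0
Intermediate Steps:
I(G, R) = 2*R
L(m) = 4*√m
I(-4 - 1*(-31), -120)*L((4 + 6) + 1) = (2*(-120))*(4*√((4 + 6) + 1)) = -960*√(10 + 1) = -960*√11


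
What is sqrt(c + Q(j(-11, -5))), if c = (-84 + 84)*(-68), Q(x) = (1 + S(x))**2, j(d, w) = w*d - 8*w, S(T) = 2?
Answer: 3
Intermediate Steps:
j(d, w) = -8*w + d*w (j(d, w) = d*w - 8*w = -8*w + d*w)
Q(x) = 9 (Q(x) = (1 + 2)**2 = 3**2 = 9)
c = 0 (c = 0*(-68) = 0)
sqrt(c + Q(j(-11, -5))) = sqrt(0 + 9) = sqrt(9) = 3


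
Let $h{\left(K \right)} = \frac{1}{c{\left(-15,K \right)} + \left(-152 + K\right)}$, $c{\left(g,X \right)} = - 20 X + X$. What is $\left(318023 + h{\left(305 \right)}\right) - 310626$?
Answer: $\frac{41733873}{5642} \approx 7397.0$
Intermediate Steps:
$c{\left(g,X \right)} = - 19 X$
$h{\left(K \right)} = \frac{1}{-152 - 18 K}$ ($h{\left(K \right)} = \frac{1}{- 19 K + \left(-152 + K\right)} = \frac{1}{-152 - 18 K}$)
$\left(318023 + h{\left(305 \right)}\right) - 310626 = \left(318023 - \frac{1}{152 + 18 \cdot 305}\right) - 310626 = \left(318023 - \frac{1}{152 + 5490}\right) - 310626 = \left(318023 - \frac{1}{5642}\right) - 310626 = \frac{1794285765}{5642} - 310626 = \frac{41733873}{5642}$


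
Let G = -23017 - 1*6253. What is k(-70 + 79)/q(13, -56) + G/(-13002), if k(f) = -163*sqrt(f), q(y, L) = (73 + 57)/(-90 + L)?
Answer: 233017472/422565 ≈ 551.44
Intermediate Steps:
q(y, L) = 130/(-90 + L)
G = -29270 (G = -23017 - 6253 = -29270)
k(-70 + 79)/q(13, -56) + G/(-13002) = (-163*sqrt(-70 + 79))/((130/(-90 - 56))) - 29270/(-13002) = (-163*sqrt(9))/((130/(-146))) - 29270*(-1/13002) = (-163*3)/((130*(-1/146))) + 14635/6501 = -489/(-65/73) + 14635/6501 = -489*(-73/65) + 14635/6501 = 35697/65 + 14635/6501 = 233017472/422565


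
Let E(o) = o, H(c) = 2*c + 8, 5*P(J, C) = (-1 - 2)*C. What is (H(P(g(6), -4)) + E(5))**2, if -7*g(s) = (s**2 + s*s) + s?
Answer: 7921/25 ≈ 316.84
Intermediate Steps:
g(s) = -2*s**2/7 - s/7 (g(s) = -((s**2 + s*s) + s)/7 = -((s**2 + s**2) + s)/7 = -(2*s**2 + s)/7 = -(s + 2*s**2)/7 = -2*s**2/7 - s/7)
P(J, C) = -3*C/5 (P(J, C) = ((-1 - 2)*C)/5 = (-3*C)/5 = -3*C/5)
H(c) = 8 + 2*c
(H(P(g(6), -4)) + E(5))**2 = ((8 + 2*(-3/5*(-4))) + 5)**2 = ((8 + 2*(12/5)) + 5)**2 = ((8 + 24/5) + 5)**2 = (64/5 + 5)**2 = (89/5)**2 = 7921/25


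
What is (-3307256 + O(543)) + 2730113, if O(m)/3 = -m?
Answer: -578772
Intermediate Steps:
O(m) = -3*m (O(m) = 3*(-m) = -3*m)
(-3307256 + O(543)) + 2730113 = (-3307256 - 3*543) + 2730113 = (-3307256 - 1629) + 2730113 = -3308885 + 2730113 = -578772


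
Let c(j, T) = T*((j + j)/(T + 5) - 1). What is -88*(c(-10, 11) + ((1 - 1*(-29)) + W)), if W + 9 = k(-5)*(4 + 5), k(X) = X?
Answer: 4290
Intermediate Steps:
c(j, T) = T*(-1 + 2*j/(5 + T)) (c(j, T) = T*((2*j)/(5 + T) - 1) = T*(2*j/(5 + T) - 1) = T*(-1 + 2*j/(5 + T)))
W = -54 (W = -9 - 5*(4 + 5) = -9 - 5*9 = -9 - 45 = -54)
-88*(c(-10, 11) + ((1 - 1*(-29)) + W)) = -88*(11*(-5 - 1*11 + 2*(-10))/(5 + 11) + ((1 - 1*(-29)) - 54)) = -88*(11*(-5 - 11 - 20)/16 + ((1 + 29) - 54)) = -88*(11*(1/16)*(-36) + (30 - 54)) = -88*(-99/4 - 24) = -88*(-195/4) = 4290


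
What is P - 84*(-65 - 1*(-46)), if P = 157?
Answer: 1753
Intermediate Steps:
P - 84*(-65 - 1*(-46)) = 157 - 84*(-65 - 1*(-46)) = 157 - 84*(-65 + 46) = 157 - 84*(-19) = 157 + 1596 = 1753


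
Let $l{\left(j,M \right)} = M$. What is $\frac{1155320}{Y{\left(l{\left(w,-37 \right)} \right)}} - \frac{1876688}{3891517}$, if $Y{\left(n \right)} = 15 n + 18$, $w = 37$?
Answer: $- \frac{4496955201896}{2089744629} \approx -2151.9$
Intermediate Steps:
$Y{\left(n \right)} = 18 + 15 n$
$\frac{1155320}{Y{\left(l{\left(w,-37 \right)} \right)}} - \frac{1876688}{3891517} = \frac{1155320}{18 + 15 \left(-37\right)} - \frac{1876688}{3891517} = \frac{1155320}{18 - 555} - \frac{1876688}{3891517} = \frac{1155320}{-537} - \frac{1876688}{3891517} = 1155320 \left(- \frac{1}{537}\right) - \frac{1876688}{3891517} = - \frac{1155320}{537} - \frac{1876688}{3891517} = - \frac{4496955201896}{2089744629}$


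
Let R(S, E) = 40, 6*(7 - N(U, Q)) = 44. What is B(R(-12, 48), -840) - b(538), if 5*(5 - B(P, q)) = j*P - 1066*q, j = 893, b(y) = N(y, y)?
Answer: -558680/3 ≈ -1.8623e+5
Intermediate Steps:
N(U, Q) = -⅓ (N(U, Q) = 7 - ⅙*44 = 7 - 22/3 = -⅓)
b(y) = -⅓
B(P, q) = 5 - 893*P/5 + 1066*q/5 (B(P, q) = 5 - (893*P - 1066*q)/5 = 5 - (-1066*q + 893*P)/5 = 5 + (-893*P/5 + 1066*q/5) = 5 - 893*P/5 + 1066*q/5)
B(R(-12, 48), -840) - b(538) = (5 - 893/5*40 + (1066/5)*(-840)) - 1*(-⅓) = (5 - 7144 - 179088) + ⅓ = -186227 + ⅓ = -558680/3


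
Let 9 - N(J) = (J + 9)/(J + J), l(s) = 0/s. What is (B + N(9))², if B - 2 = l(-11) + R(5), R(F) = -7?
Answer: 9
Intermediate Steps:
l(s) = 0
B = -5 (B = 2 + (0 - 7) = 2 - 7 = -5)
N(J) = 9 - (9 + J)/(2*J) (N(J) = 9 - (J + 9)/(J + J) = 9 - (9 + J)/(2*J))
(B + N(9))² = (-5 + (½)*(-9 + 17*9)/9)² = (-5 + (½)*(⅑)*(-9 + 153))² = (-5 + (½)*(⅑)*144)² = (-5 + 8)² = 3² = 9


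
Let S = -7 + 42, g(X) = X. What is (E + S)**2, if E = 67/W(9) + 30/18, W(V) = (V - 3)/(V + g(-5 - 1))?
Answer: 177241/36 ≈ 4923.4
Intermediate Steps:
W(V) = (-3 + V)/(-6 + V) (W(V) = (V - 3)/(V + (-5 - 1)) = (-3 + V)/(V - 6) = (-3 + V)/(-6 + V))
S = 35
E = 211/6 (E = 67/(((-3 + 9)/(-6 + 9))) + 30/18 = 67/((6/3)) + 30*(1/18) = 67/(((1/3)*6)) + 5/3 = 67/2 + 5/3 = 211/6 ≈ 35.167)
(E + S)**2 = (211/6 + 35)**2 = (421/6)**2 = 177241/36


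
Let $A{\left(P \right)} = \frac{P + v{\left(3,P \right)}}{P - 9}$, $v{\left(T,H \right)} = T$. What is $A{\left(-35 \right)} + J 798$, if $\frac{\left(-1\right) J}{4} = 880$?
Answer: $- \frac{30898552}{11} \approx -2.809 \cdot 10^{6}$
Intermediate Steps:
$J = -3520$ ($J = \left(-4\right) 880 = -3520$)
$A{\left(P \right)} = \frac{3 + P}{-9 + P}$ ($A{\left(P \right)} = \frac{P + 3}{P - 9} = \frac{3 + P}{-9 + P}$)
$A{\left(-35 \right)} + J 798 = \frac{3 - 35}{-9 - 35} - 2808960 = \frac{1}{-44} \left(-32\right) - 2808960 = \left(- \frac{1}{44}\right) \left(-32\right) - 2808960 = \frac{8}{11} - 2808960 = - \frac{30898552}{11}$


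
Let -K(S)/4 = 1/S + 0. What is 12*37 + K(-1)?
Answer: 448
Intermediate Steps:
K(S) = -4/S (K(S) = -4*(1/S + 0) = -4/S)
12*37 + K(-1) = 12*37 - 4/(-1) = 444 - 4*(-1) = 444 + 4 = 448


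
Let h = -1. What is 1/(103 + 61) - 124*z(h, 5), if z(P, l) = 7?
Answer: -142351/164 ≈ -867.99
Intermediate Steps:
1/(103 + 61) - 124*z(h, 5) = 1/(103 + 61) - 124*7 = 1/164 - 868 = -142351/164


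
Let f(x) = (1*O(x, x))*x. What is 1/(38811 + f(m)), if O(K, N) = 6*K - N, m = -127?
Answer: 1/119456 ≈ 8.3713e-6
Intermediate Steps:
O(K, N) = -N + 6*K
f(x) = 5*x² (f(x) = (1*(-x + 6*x))*x = (1*(5*x))*x = (5*x)*x = 5*x²)
1/(38811 + f(m)) = 1/(38811 + 5*(-127)²) = 1/(38811 + 5*16129) = 1/(38811 + 80645) = 1/119456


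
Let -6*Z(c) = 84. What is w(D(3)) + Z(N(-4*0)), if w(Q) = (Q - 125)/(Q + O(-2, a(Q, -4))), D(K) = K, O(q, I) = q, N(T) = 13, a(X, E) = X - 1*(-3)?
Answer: -136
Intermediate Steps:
a(X, E) = 3 + X (a(X, E) = X + 3 = 3 + X)
Z(c) = -14 (Z(c) = -⅙*84 = -14)
w(Q) = (-125 + Q)/(-2 + Q) (w(Q) = (Q - 125)/(Q - 2) = (-125 + Q)/(-2 + Q))
w(D(3)) + Z(N(-4*0)) = (-125 + 3)/(-2 + 3) - 14 = -122/1 - 14 = 1*(-122) - 14 = -122 - 14 = -136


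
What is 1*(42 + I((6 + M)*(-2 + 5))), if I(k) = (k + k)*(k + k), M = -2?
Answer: 618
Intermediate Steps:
I(k) = 4*k**2 (I(k) = (2*k)*(2*k) = 4*k**2)
1*(42 + I((6 + M)*(-2 + 5))) = 1*(42 + 4*((6 - 2)*(-2 + 5))**2) = 1*(42 + 4*(4*3)**2) = 1*(42 + 4*12**2) = 1*(42 + 4*144) = 1*(42 + 576) = 1*618 = 618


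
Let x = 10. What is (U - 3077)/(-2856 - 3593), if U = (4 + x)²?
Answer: 2881/6449 ≈ 0.44674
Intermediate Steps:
U = 196 (U = (4 + 10)² = 14² = 196)
(U - 3077)/(-2856 - 3593) = (196 - 3077)/(-2856 - 3593) = -2881/(-6449) = -2881*(-1/6449) = 2881/6449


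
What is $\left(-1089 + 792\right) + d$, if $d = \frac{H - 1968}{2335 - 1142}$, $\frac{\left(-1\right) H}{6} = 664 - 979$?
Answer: $- \frac{354399}{1193} \approx -297.07$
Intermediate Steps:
$H = 1890$ ($H = - 6 \left(664 - 979\right) = \left(-6\right) \left(-315\right) = 1890$)
$d = - \frac{78}{1193}$ ($d = \frac{1890 - 1968}{2335 - 1142} = - \frac{78}{1193} \approx -0.065381$)
$\left(-1089 + 792\right) + d = \left(-1089 + 792\right) - \frac{78}{1193} = -297 - \frac{78}{1193} = - \frac{354399}{1193}$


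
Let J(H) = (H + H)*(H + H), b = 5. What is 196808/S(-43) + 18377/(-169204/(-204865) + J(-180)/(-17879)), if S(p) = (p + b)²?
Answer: -23141754575915327/8492635351924 ≈ -2724.9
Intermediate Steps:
J(H) = 4*H² (J(H) = (2*H)*(2*H) = 4*H²)
S(p) = (5 + p)² (S(p) = (p + 5)² = (5 + p)²)
196808/S(-43) + 18377/(-169204/(-204865) + J(-180)/(-17879)) = 196808/((5 - 43)²) + 18377/(-169204/(-204865) + (4*(-180)²)/(-17879)) = 196808/((-38)²) + 18377/(-169204*(-1/204865) + (4*32400)*(-1/17879)) = 196808/1444 + 18377/(169204/204865 + 129600*(-1/17879)) = 196808*(1/1444) + 18377/(169204/204865 - 129600/17879) = 49202/361 + 18377/(-23525305684/3662781335) = 49202/361 + 18377*(-3662781335/23525305684) = 49202/361 - 67310932593295/23525305684 = -23141754575915327/8492635351924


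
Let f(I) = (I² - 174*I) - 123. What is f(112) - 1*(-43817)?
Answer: 36750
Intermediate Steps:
f(I) = -123 + I² - 174*I
f(112) - 1*(-43817) = (-123 + 112² - 174*112) - 1*(-43817) = (-123 + 12544 - 19488) + 43817 = -7067 + 43817 = 36750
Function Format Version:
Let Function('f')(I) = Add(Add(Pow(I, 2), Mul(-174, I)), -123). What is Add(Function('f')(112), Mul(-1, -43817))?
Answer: 36750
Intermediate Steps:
Function('f')(I) = Add(-123, Pow(I, 2), Mul(-174, I))
Add(Function('f')(112), Mul(-1, -43817)) = Add(Add(-123, Pow(112, 2), Mul(-174, 112)), Mul(-1, -43817)) = Add(Add(-123, 12544, -19488), 43817) = Add(-7067, 43817) = 36750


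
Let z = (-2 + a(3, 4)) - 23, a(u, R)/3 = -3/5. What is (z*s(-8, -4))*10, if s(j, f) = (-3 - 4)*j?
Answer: -15008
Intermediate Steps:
a(u, R) = -9/5 (a(u, R) = 3*(-3/5) = 3*(-3*⅕) = 3*(-⅗) = -9/5)
s(j, f) = -7*j
z = -134/5 (z = (-2 - 9/5) - 23 = -19/5 - 23 = -134/5 ≈ -26.800)
(z*s(-8, -4))*10 = -(-938)*(-8)/5*10 = -134/5*56*10 = -7504/5*10 = -15008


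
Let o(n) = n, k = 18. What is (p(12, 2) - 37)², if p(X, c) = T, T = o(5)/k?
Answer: 436921/324 ≈ 1348.5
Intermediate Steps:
T = 5/18 ≈ 0.27778
p(X, c) = 5/18
(p(12, 2) - 37)² = (5/18 - 37)² = (-661/18)² = 436921/324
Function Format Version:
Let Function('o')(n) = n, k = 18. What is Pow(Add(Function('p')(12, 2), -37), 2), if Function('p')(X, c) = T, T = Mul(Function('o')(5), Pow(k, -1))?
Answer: Rational(436921, 324) ≈ 1348.5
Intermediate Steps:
T = Rational(5, 18) (T = Mul(5, Pow(18, -1)) = Mul(5, Rational(1, 18)) = Rational(5, 18) ≈ 0.27778)
Function('p')(X, c) = Rational(5, 18)
Pow(Add(Function('p')(12, 2), -37), 2) = Pow(Add(Rational(5, 18), -37), 2) = Pow(Rational(-661, 18), 2) = Rational(436921, 324)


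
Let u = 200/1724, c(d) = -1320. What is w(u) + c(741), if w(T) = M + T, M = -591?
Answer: -823591/431 ≈ -1910.9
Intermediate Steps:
u = 50/431 (u = 200*(1/1724) = 50/431 ≈ 0.11601)
w(T) = -591 + T
w(u) + c(741) = (-591 + 50/431) - 1320 = -254671/431 - 1320 = -823591/431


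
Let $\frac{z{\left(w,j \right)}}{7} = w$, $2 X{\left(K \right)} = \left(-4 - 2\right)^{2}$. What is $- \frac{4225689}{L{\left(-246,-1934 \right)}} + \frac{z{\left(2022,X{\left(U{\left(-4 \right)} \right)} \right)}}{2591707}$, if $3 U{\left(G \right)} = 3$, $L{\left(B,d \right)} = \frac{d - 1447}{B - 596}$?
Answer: $- \frac{3073790522336964}{2920853789} \approx -1.0524 \cdot 10^{6}$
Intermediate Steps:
$L{\left(B,d \right)} = \frac{-1447 + d}{-596 + B}$
$U{\left(G \right)} = 1$ ($U{\left(G \right)} = \frac{1}{3} \cdot 3 = 1$)
$X{\left(K \right)} = 18$ ($X{\left(K \right)} = \frac{\left(-4 - 2\right)^{2}}{2} = \frac{\left(-6\right)^{2}}{2} = \frac{1}{2} \cdot 36 = 18$)
$z{\left(w,j \right)} = 7 w$
$- \frac{4225689}{L{\left(-246,-1934 \right)}} + \frac{z{\left(2022,X{\left(U{\left(-4 \right)} \right)} \right)}}{2591707} = - \frac{4225689}{\frac{1}{-596 - 246} \left(-1447 - 1934\right)} + \frac{7 \cdot 2022}{2591707} = - \frac{4225689}{\frac{1}{-842} \left(-3381\right)} + 14154 \cdot \frac{1}{2591707} = - \frac{4225689}{\left(- \frac{1}{842}\right) \left(-3381\right)} + \frac{14154}{2591707} = - \frac{4225689}{\frac{3381}{842}} + \frac{14154}{2591707} = \left(-4225689\right) \frac{842}{3381} + \frac{14154}{2591707} = - \frac{1186010046}{1127} + \frac{14154}{2591707} = - \frac{3073790522336964}{2920853789}$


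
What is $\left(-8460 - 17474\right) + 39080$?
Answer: $13146$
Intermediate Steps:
$\left(-8460 - 17474\right) + 39080 = -25934 + 39080 = 13146$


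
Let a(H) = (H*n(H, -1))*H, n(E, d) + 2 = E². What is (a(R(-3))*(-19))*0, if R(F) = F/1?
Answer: 0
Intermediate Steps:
n(E, d) = -2 + E²
R(F) = F (R(F) = F*1 = F)
a(H) = H²*(-2 + H²) (a(H) = (H*(-2 + H²))*H = H²*(-2 + H²))
(a(R(-3))*(-19))*0 = (((-3)²*(-2 + (-3)²))*(-19))*0 = ((9*(-2 + 9))*(-19))*0 = ((9*7)*(-19))*0 = (63*(-19))*0 = -1197*0 = 0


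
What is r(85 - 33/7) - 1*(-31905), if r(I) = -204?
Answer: 31701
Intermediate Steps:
r(85 - 33/7) - 1*(-31905) = -204 - 1*(-31905) = -204 + 31905 = 31701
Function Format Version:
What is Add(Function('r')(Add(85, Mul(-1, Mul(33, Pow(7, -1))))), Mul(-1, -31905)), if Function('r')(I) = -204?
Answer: 31701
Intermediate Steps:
Add(Function('r')(Add(85, Mul(-1, Mul(33, Pow(7, -1))))), Mul(-1, -31905)) = Add(-204, Mul(-1, -31905)) = Add(-204, 31905) = 31701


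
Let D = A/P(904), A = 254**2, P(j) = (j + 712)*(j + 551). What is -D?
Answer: -16129/587820 ≈ -0.027439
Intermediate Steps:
P(j) = (551 + j)*(712 + j) (P(j) = (712 + j)*(551 + j) = (551 + j)*(712 + j))
A = 64516
D = 16129/587820 (D = 64516/(392312 + 904**2 + 1263*904) = 64516/(392312 + 817216 + 1141752) = 64516/2351280 = 64516*(1/2351280) = 16129/587820 ≈ 0.027439)
-D = -1*16129/587820 = -16129/587820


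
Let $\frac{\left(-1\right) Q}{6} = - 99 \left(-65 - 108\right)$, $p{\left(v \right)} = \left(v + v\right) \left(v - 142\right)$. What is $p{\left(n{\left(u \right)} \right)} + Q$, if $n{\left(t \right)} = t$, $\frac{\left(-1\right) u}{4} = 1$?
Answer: $-101594$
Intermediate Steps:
$u = -4$ ($u = \left(-4\right) 1 = -4$)
$p{\left(v \right)} = 2 v \left(-142 + v\right)$
$Q = -102762$ ($Q = - 6 \left(- 99 \left(-65 - 108\right)\right) = - 6 \left(\left(-99\right) \left(-173\right)\right) = \left(-6\right) 17127 = -102762$)
$p{\left(n{\left(u \right)} \right)} + Q = 2 \left(-4\right) \left(-142 - 4\right) - 102762 = 2 \left(-4\right) \left(-146\right) - 102762 = 1168 - 102762 = -101594$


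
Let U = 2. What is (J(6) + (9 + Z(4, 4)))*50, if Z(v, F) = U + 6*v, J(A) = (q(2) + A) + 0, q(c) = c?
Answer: 2150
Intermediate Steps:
J(A) = 2 + A (J(A) = (2 + A) + 0 = 2 + A)
Z(v, F) = 2 + 6*v
(J(6) + (9 + Z(4, 4)))*50 = ((2 + 6) + (9 + (2 + 6*4)))*50 = (8 + (9 + (2 + 24)))*50 = (8 + (9 + 26))*50 = (8 + 35)*50 = 43*50 = 2150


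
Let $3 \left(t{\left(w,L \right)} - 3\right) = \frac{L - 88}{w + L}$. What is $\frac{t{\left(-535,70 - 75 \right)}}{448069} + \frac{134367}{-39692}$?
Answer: $- \frac{2031937851433}{600235472745} \approx -3.3852$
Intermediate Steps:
$t{\left(w,L \right)} = 3 + \frac{-88 + L}{3 \left(L + w\right)}$ ($t{\left(w,L \right)} = 3 + \frac{\left(L - 88\right) \frac{1}{w + L}}{3} = 3 + \frac{\left(-88 + L\right) \frac{1}{L + w}}{3} = 3 + \frac{\frac{1}{L + w} \left(-88 + L\right)}{3} = 3 + \frac{-88 + L}{3 \left(L + w\right)}$)
$\frac{t{\left(-535,70 - 75 \right)}}{448069} + \frac{134367}{-39692} = \frac{\frac{1}{3} \frac{1}{\left(70 - 75\right) - 535} \left(-88 + 9 \left(-535\right) + 10 \left(70 - 75\right)\right)}{448069} + \frac{134367}{-39692} = \frac{-88 - 4815 + 10 \left(70 - 75\right)}{3 \left(\left(70 - 75\right) - 535\right)} \frac{1}{448069} + 134367 \left(- \frac{1}{39692}\right) = \frac{-88 - 4815 + 10 \left(-5\right)}{3 \left(-5 - 535\right)} \frac{1}{448069} - \frac{134367}{39692} = \frac{-88 - 4815 - 50}{3 \left(-540\right)} \frac{1}{448069} - \frac{134367}{39692} = \frac{1}{3} \left(- \frac{1}{540}\right) \left(-4953\right) \frac{1}{448069} - \frac{134367}{39692} = \frac{1651}{540} \cdot \frac{1}{448069} - \frac{134367}{39692} = \frac{1651}{241957260} - \frac{134367}{39692} = - \frac{2031937851433}{600235472745}$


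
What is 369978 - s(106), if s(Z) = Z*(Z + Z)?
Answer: 347506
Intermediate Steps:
s(Z) = 2*Z² (s(Z) = Z*(2*Z) = 2*Z²)
369978 - s(106) = 369978 - 2*106² = 369978 - 2*11236 = 369978 - 1*22472 = 369978 - 22472 = 347506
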